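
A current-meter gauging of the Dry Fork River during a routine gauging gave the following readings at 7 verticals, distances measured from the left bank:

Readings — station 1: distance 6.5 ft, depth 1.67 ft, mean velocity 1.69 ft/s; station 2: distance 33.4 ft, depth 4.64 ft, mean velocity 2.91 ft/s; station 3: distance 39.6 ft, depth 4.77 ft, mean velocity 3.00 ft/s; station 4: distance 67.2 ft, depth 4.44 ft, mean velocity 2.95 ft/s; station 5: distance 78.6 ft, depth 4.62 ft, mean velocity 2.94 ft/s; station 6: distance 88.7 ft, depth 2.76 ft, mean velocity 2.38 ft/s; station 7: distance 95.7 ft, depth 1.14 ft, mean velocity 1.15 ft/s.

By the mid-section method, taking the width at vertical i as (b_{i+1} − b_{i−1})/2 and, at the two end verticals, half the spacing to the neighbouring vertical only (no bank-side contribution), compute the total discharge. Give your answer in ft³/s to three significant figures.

w_1 = (33.4 − 6.5)/2 = 13.45 ft; q_1 = 1.69 × 1.67 × 13.45 = 37.96 ft³/s
w_2 = (39.6 − 6.5)/2 = 16.55 ft; q_2 = 2.91 × 4.64 × 16.55 = 223.5 ft³/s
w_3 = (67.2 − 33.4)/2 = 16.9 ft; q_3 = 3.00 × 4.77 × 16.9 = 241.8 ft³/s
w_4 = (78.6 − 39.6)/2 = 19.5 ft; q_4 = 2.95 × 4.44 × 19.5 = 255.4 ft³/s
w_5 = (88.7 − 67.2)/2 = 10.75 ft; q_5 = 2.94 × 4.62 × 10.75 = 146.0 ft³/s
w_6 = (95.7 − 78.6)/2 = 8.55 ft; q_6 = 2.38 × 2.76 × 8.55 = 56.16 ft³/s
w_7 = (95.7 − 88.7)/2 = 3.5 ft; q_7 = 1.15 × 1.14 × 3.5 = 4.589 ft³/s
Q = Σ qᵢ = 965.4 ft³/s

965 ft³/s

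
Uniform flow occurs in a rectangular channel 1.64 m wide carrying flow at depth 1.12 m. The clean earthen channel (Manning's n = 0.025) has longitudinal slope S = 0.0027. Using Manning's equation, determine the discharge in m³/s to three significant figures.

A = b·y = 1.64 × 1.12 = 1.837 m²
P = b + 2y = 1.64 + 2×1.12 = 3.880 m
R = A/P = 1.837/3.880 = 0.4734 m
Q = (1/n)·A·R^(2/3)·S^(1/2) = (1/0.025) × 1.837 × 0.4734^(2/3) × 0.0027^(1/2) = 2.319 m³/s

2.32 m³/s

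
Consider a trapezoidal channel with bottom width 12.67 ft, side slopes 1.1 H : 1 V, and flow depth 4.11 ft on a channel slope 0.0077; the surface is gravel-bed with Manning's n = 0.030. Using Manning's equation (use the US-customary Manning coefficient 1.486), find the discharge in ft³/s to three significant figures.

A = (b + z·y)·y = (12.67 + 1.1×4.11)×4.11 = 70.66 ft²
P = b + 2y√(1+z²) = 12.67 + 2×4.11×√(1+1.1²) = 24.89 ft
R = A/P = 70.66/24.89 = 2.839 ft
Q = (1.486/n)·A·R^(2/3)·S^(1/2) = (1.486/0.030) × 70.66 × 2.839^(2/3) × 0.0077^(1/2) = 615.7 ft³/s

616 ft³/s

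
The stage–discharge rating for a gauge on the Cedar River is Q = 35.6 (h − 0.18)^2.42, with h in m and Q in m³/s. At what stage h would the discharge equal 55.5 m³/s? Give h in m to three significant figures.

1.38 m

h − h₀ = (Q/C)^(1/b) = (55.5/35.6)^(1/2.42) = 1.201 m
h = 0.18 + 1.201 = 1.381 m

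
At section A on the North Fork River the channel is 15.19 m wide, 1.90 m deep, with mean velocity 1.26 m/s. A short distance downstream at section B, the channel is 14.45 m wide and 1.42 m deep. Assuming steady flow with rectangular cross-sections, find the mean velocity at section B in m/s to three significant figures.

1.77 m/s

Q = A₁V₁ = (15.19×1.90) × 1.26 = 36.36 m³/s
A₂ = 14.45 × 1.42 = 20.52 m²
V₂ = Q/A₂ = 36.36/20.52 = 1.772 m/s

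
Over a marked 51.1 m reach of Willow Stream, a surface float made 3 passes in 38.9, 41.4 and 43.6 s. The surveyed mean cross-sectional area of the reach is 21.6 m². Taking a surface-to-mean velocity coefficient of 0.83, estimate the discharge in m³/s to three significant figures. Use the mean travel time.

t̄ = (38.9 + 41.4 + 43.6) / 3 = 41.3 s
v_surface = L / t̄ = 51.1 / 41.3 = 1.237 m/s
v_mean = 0.83 × 1.237 = 1.027 m/s
Q = A × v_mean = 21.6 × 1.027 = 22.18 m³/s

22.2 m³/s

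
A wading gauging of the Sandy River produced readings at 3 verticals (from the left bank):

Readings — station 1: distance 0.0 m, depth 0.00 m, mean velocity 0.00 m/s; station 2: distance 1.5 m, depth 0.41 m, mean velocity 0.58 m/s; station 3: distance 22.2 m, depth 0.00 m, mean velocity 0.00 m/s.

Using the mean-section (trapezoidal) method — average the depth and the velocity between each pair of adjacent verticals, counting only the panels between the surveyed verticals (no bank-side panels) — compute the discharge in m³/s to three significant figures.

Panel 1-2: Δb = 1.5 m, d̄ = (0.00+0.41)/2 = 0.205, v̄ = (0.00+0.58)/2 = 0.29 → q = 1.5×0.205×0.29 = 0.08918 m³/s
Panel 2-3: Δb = 20.7 m, d̄ = (0.41+0.00)/2 = 0.205, v̄ = (0.58+0.00)/2 = 0.29 → q = 20.7×0.205×0.29 = 1.231 m³/s
Q = Σ q = 1.320 m³/s

1.32 m³/s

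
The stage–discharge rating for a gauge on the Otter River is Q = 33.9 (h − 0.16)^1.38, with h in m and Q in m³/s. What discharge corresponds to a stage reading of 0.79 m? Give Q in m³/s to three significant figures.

17.9 m³/s

Q = 33.9 × (0.79 − 0.16)^1.38 = 33.9 × 0.63^1.38 = 17.92 m³/s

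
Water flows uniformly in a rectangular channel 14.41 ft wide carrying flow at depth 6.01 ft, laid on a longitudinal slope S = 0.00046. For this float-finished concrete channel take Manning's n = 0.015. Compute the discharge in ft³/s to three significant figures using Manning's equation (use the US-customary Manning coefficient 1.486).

A = b·y = 14.41 × 6.01 = 86.60 ft²
P = b + 2y = 14.41 + 2×6.01 = 26.43 ft
R = A/P = 86.60/26.43 = 3.277 ft
Q = (1.486/n)·A·R^(2/3)·S^(1/2) = (1.486/0.015) × 86.60 × 3.277^(2/3) × 0.00046^(1/2) = 405.9 ft³/s

406 ft³/s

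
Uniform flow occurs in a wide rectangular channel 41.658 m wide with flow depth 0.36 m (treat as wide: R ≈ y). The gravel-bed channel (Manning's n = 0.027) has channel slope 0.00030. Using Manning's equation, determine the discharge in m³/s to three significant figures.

A = b·y = 41.658 × 0.36 = 15.00 m²
Wide channel: R ≈ y = 0.36 m
Q = (1/n)·A·R^(2/3)·S^(1/2) = (1/0.027) × 15.00 × 0.3600^(2/3) × 0.00030^(1/2) = 4.869 m³/s

4.87 m³/s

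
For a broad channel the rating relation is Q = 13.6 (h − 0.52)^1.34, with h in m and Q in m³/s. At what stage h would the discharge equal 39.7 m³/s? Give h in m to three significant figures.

2.74 m

h − h₀ = (Q/C)^(1/b) = (39.7/13.6)^(1/1.34) = 2.224 m
h = 0.52 + 2.224 = 2.744 m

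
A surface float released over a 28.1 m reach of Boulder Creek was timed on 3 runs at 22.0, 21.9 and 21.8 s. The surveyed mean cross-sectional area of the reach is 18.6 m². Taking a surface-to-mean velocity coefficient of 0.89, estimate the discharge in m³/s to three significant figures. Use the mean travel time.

t̄ = (22.0 + 21.9 + 21.8) / 3 = 21.9 s
v_surface = L / t̄ = 28.1 / 21.9 = 1.283 m/s
v_mean = 0.89 × 1.283 = 1.142 m/s
Q = A × v_mean = 18.6 × 1.142 = 21.24 m³/s

21.2 m³/s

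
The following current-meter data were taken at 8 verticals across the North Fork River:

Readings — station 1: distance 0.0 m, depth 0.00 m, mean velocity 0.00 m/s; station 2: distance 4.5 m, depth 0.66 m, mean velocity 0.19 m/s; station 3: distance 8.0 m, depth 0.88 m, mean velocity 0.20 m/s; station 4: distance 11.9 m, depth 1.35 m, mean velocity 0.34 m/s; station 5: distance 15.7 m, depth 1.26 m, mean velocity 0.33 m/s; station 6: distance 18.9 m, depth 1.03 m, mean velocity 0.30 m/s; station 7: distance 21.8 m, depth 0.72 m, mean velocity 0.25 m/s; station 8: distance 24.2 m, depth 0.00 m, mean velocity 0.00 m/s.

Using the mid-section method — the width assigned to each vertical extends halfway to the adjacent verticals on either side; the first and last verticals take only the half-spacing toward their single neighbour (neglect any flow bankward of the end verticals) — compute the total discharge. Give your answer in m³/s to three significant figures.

w_2 = (8.0 − 0.0)/2 = 4 m; q_2 = 0.19 × 0.66 × 4 = 0.5016 m³/s
w_3 = (11.9 − 4.5)/2 = 3.7 m; q_3 = 0.20 × 0.88 × 3.7 = 0.6512 m³/s
w_4 = (15.7 − 8.0)/2 = 3.85 m; q_4 = 0.34 × 1.35 × 3.85 = 1.767 m³/s
w_5 = (18.9 − 11.9)/2 = 3.5 m; q_5 = 0.33 × 1.26 × 3.5 = 1.455 m³/s
w_6 = (21.8 − 15.7)/2 = 3.05 m; q_6 = 0.30 × 1.03 × 3.05 = 0.9425 m³/s
w_7 = (24.2 − 18.9)/2 = 2.65 m; q_7 = 0.25 × 0.72 × 2.65 = 0.4770 m³/s
Stations 1, 8 contribute zero (depth or velocity is 0).
Q = Σ qᵢ = 5.795 m³/s

5.79 m³/s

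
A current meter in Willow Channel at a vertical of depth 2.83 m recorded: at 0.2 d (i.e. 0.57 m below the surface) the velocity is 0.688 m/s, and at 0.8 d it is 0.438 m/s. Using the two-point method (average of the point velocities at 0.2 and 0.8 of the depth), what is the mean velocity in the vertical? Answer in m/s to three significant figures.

v̄ = (0.688 + 0.438) / 2 = 0.5630 m/s

0.563 m/s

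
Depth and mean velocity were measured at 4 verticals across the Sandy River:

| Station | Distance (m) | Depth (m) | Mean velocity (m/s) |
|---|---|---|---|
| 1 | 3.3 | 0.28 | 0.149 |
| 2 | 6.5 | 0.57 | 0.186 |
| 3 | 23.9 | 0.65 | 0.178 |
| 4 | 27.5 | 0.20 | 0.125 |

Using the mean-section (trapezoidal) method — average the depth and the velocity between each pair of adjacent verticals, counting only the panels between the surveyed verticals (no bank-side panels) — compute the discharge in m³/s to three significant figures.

2.39 m³/s

Panel 1-2: Δb = 3.2 m, d̄ = (0.28+0.57)/2 = 0.425, v̄ = (0.149+0.186)/2 = 0.1675 → q = 3.2×0.425×0.1675 = 0.2278 m³/s
Panel 2-3: Δb = 17.4 m, d̄ = (0.57+0.65)/2 = 0.61, v̄ = (0.186+0.178)/2 = 0.182 → q = 17.4×0.61×0.182 = 1.932 m³/s
Panel 3-4: Δb = 3.6 m, d̄ = (0.65+0.20)/2 = 0.425, v̄ = (0.178+0.125)/2 = 0.1515 → q = 3.6×0.425×0.1515 = 0.2318 m³/s
Q = Σ q = 2.391 m³/s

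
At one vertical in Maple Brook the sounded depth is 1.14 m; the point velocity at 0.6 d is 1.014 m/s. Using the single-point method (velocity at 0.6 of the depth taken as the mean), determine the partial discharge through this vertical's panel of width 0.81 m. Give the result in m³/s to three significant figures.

v̄ = v₀.₆ = 1.014 m/s
q = v̄ × d × w = 1.014 × 1.14 × 0.81 = 0.9363 m³/s

0.936 m³/s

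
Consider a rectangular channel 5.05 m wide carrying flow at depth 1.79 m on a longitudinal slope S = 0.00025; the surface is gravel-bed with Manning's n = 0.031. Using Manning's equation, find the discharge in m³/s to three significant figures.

A = b·y = 5.05 × 1.79 = 9.040 m²
P = b + 2y = 5.05 + 2×1.79 = 8.630 m
R = A/P = 9.040/8.630 = 1.047 m
Q = (1/n)·A·R^(2/3)·S^(1/2) = (1/0.031) × 9.040 × 1.047^(2/3) × 0.00025^(1/2) = 4.755 m³/s

4.76 m³/s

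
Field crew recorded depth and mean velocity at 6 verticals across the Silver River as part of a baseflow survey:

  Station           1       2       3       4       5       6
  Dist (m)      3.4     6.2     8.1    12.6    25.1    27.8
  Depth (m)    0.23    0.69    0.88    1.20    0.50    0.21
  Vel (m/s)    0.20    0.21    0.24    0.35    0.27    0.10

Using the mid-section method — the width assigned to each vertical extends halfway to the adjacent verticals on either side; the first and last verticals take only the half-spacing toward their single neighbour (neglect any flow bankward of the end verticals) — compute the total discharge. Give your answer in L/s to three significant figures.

5710 L/s

w_1 = (6.2 − 3.4)/2 = 1.4 m; q_1 = 0.20 × 0.23 × 1.4 = 0.06440 m³/s
w_2 = (8.1 − 3.4)/2 = 2.35 m; q_2 = 0.21 × 0.69 × 2.35 = 0.3405 m³/s
w_3 = (12.6 − 6.2)/2 = 3.2 m; q_3 = 0.24 × 0.88 × 3.2 = 0.6758 m³/s
w_4 = (25.1 − 8.1)/2 = 8.5 m; q_4 = 0.35 × 1.20 × 8.5 = 3.570 m³/s
w_5 = (27.8 − 12.6)/2 = 7.6 m; q_5 = 0.27 × 0.50 × 7.6 = 1.026 m³/s
w_6 = (27.8 − 25.1)/2 = 1.35 m; q_6 = 0.10 × 0.21 × 1.35 = 0.02835 m³/s
Q = Σ qᵢ = 5.705 m³/s
= 5.705 × 1000 = 5705 L/s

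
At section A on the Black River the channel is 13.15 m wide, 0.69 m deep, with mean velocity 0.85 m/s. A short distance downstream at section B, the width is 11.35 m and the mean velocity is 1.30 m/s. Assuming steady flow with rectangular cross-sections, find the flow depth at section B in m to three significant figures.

0.523 m

Q = A₁V₁ = (13.15×0.69) × 0.85 = 7.712 m³/s
d₂ = Q/(b₂ V₂) = 7.712/(11.35×1.30) = 0.5227 m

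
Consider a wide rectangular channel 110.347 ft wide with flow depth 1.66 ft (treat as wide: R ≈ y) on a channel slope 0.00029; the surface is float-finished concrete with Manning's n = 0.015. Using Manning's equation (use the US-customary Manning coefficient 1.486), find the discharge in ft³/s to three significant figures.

433 ft³/s

A = b·y = 110.347 × 1.66 = 183.2 ft²
Wide channel: R ≈ y = 1.66 ft
Q = (1.486/n)·A·R^(2/3)·S^(1/2) = (1.486/0.015) × 183.2 × 1.660^(2/3) × 0.00029^(1/2) = 433.2 ft³/s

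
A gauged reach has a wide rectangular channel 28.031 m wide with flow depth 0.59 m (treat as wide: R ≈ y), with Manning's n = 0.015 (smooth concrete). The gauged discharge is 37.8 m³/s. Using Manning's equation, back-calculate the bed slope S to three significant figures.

0.00238

A = b·y = 28.031 × 0.59 = 16.54 m²
Wide channel: R ≈ y = 0.59 m
S = (Q·n / (1·A·R^(2/3)))² = (37.8×0.015 / (1×16.54×0.7035))² = 0.002375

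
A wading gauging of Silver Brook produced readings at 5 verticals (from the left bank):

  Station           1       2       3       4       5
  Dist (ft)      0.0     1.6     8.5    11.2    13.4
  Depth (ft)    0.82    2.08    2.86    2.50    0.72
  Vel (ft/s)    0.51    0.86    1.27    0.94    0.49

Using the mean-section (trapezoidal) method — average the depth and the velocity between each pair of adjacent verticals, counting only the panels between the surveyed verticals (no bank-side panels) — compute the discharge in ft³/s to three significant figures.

30.3 ft³/s

Panel 1-2: Δb = 1.6 ft, d̄ = (0.82+2.08)/2 = 1.45, v̄ = (0.51+0.86)/2 = 0.685 → q = 1.6×1.45×0.685 = 1.589 ft³/s
Panel 2-3: Δb = 6.9 ft, d̄ = (2.08+2.86)/2 = 2.47, v̄ = (0.86+1.27)/2 = 1.065 → q = 6.9×2.47×1.065 = 18.15 ft³/s
Panel 3-4: Δb = 2.7 ft, d̄ = (2.86+2.50)/2 = 2.68, v̄ = (1.27+0.94)/2 = 1.105 → q = 2.7×2.68×1.105 = 7.996 ft³/s
Panel 4-5: Δb = 2.2 ft, d̄ = (2.50+0.72)/2 = 1.61, v̄ = (0.94+0.49)/2 = 0.715 → q = 2.2×1.61×0.715 = 2.533 ft³/s
Q = Σ q = 30.27 ft³/s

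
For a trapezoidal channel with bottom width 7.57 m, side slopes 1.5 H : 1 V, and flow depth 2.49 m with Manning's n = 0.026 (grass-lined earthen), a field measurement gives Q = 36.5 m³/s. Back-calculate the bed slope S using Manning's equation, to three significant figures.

A = (b + z·y)·y = (7.57 + 1.5×2.49)×2.49 = 28.15 m²
P = b + 2y√(1+z²) = 7.57 + 2×2.49×√(1+1.5²) = 16.55 m
R = A/P = 28.15/16.55 = 1.701 m
S = (Q·n / (1·A·R^(2/3)))² = (36.5×0.026 / (1×28.15×1.425))² = 0.0005597

0.000560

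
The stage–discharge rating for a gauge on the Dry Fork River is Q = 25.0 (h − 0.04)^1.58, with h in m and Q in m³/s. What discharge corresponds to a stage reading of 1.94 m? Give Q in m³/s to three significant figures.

68.9 m³/s

Q = 25.0 × (1.94 − 0.04)^1.58 = 25.0 × 1.9^1.58 = 68.92 m³/s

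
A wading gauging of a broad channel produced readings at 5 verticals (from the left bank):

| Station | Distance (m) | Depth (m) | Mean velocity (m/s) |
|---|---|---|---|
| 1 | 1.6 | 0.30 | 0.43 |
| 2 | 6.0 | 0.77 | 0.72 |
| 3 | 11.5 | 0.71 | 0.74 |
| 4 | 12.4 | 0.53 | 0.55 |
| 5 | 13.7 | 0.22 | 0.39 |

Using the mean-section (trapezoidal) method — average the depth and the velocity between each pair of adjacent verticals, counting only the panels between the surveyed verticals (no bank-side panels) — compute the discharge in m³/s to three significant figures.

Panel 1-2: Δb = 4.4 m, d̄ = (0.30+0.77)/2 = 0.535, v̄ = (0.43+0.72)/2 = 0.575 → q = 4.4×0.535×0.575 = 1.354 m³/s
Panel 2-3: Δb = 5.5 m, d̄ = (0.77+0.71)/2 = 0.74, v̄ = (0.72+0.74)/2 = 0.73 → q = 5.5×0.74×0.73 = 2.971 m³/s
Panel 3-4: Δb = 0.9 m, d̄ = (0.71+0.53)/2 = 0.62, v̄ = (0.74+0.55)/2 = 0.645 → q = 0.9×0.62×0.645 = 0.3599 m³/s
Panel 4-5: Δb = 1.3 m, d̄ = (0.53+0.22)/2 = 0.375, v̄ = (0.55+0.39)/2 = 0.47 → q = 1.3×0.375×0.47 = 0.2291 m³/s
Q = Σ q = 4.914 m³/s

4.91 m³/s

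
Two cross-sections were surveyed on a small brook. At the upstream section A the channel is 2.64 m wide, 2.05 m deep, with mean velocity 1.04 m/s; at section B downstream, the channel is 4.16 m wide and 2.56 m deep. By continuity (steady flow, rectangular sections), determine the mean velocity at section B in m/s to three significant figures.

0.529 m/s

Q = A₁V₁ = (2.64×2.05) × 1.04 = 5.628 m³/s
A₂ = 4.16 × 2.56 = 10.65 m²
V₂ = Q/A₂ = 5.628/10.65 = 0.5285 m/s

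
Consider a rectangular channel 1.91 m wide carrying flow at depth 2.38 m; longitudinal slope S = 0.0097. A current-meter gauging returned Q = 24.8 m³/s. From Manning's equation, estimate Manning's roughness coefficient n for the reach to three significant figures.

A = b·y = 1.91 × 2.38 = 4.546 m²
P = b + 2y = 1.91 + 2×2.38 = 6.670 m
R = A/P = 4.546/6.670 = 0.6815 m
n = (1/Q)·A·R^(2/3)·S^(1/2) = (1/24.8) × 4.546 × 0.7744 × 0.09849 = 0.01398

0.0140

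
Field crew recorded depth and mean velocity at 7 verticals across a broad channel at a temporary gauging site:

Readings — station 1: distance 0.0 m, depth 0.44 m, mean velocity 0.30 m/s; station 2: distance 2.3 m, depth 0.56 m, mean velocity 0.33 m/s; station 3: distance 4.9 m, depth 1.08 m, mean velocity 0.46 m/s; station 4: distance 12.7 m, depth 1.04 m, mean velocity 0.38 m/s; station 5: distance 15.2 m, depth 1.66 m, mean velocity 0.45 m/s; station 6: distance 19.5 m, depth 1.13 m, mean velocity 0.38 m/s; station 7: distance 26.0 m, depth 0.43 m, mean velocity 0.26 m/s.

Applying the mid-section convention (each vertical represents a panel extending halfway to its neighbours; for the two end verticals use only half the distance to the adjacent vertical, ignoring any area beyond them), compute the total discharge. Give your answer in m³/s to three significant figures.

w_1 = (2.3 − 0.0)/2 = 1.15 m; q_1 = 0.30 × 0.44 × 1.15 = 0.1518 m³/s
w_2 = (4.9 − 0.0)/2 = 2.45 m; q_2 = 0.33 × 0.56 × 2.45 = 0.4528 m³/s
w_3 = (12.7 − 2.3)/2 = 5.2 m; q_3 = 0.46 × 1.08 × 5.2 = 2.583 m³/s
w_4 = (15.2 − 4.9)/2 = 5.15 m; q_4 = 0.38 × 1.04 × 5.15 = 2.035 m³/s
w_5 = (19.5 − 12.7)/2 = 3.4 m; q_5 = 0.45 × 1.66 × 3.4 = 2.540 m³/s
w_6 = (26.0 − 15.2)/2 = 5.4 m; q_6 = 0.38 × 1.13 × 5.4 = 2.319 m³/s
w_7 = (26.0 − 19.5)/2 = 3.25 m; q_7 = 0.26 × 0.43 × 3.25 = 0.3634 m³/s
Q = Σ qᵢ = 10.45 m³/s

10.4 m³/s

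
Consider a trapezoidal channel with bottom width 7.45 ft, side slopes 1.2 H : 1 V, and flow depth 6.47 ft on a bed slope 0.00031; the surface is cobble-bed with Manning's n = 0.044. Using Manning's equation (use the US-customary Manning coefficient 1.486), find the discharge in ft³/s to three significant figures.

136 ft³/s

A = (b + z·y)·y = (7.45 + 1.2×6.47)×6.47 = 98.43 ft²
P = b + 2y√(1+z²) = 7.45 + 2×6.47×√(1+1.2²) = 27.66 ft
R = A/P = 98.43/27.66 = 3.558 ft
Q = (1.486/n)·A·R^(2/3)·S^(1/2) = (1.486/0.044) × 98.43 × 3.558^(2/3) × 0.00031^(1/2) = 136.4 ft³/s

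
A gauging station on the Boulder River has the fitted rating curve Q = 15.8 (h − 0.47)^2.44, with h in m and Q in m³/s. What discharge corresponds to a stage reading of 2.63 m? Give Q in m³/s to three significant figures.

Q = 15.8 × (2.63 − 0.47)^2.44 = 15.8 × 2.16^2.44 = 103.4 m³/s

103 m³/s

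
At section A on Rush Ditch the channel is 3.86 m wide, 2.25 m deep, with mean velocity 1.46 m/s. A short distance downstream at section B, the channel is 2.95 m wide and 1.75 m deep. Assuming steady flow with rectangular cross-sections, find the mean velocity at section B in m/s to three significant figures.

2.46 m/s

Q = A₁V₁ = (3.86×2.25) × 1.46 = 12.68 m³/s
A₂ = 2.95 × 1.75 = 5.163 m²
V₂ = Q/A₂ = 12.68/5.163 = 2.456 m/s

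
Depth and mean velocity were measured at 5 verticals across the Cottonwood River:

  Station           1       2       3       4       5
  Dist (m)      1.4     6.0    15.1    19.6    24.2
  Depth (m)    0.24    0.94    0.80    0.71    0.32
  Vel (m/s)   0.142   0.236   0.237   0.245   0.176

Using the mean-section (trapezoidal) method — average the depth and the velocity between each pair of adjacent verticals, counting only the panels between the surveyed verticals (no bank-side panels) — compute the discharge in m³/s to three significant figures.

Panel 1-2: Δb = 4.6 m, d̄ = (0.24+0.94)/2 = 0.59, v̄ = (0.142+0.236)/2 = 0.189 → q = 4.6×0.59×0.189 = 0.5129 m³/s
Panel 2-3: Δb = 9.1 m, d̄ = (0.94+0.80)/2 = 0.87, v̄ = (0.236+0.237)/2 = 0.2365 → q = 9.1×0.87×0.2365 = 1.872 m³/s
Panel 3-4: Δb = 4.5 m, d̄ = (0.80+0.71)/2 = 0.755, v̄ = (0.237+0.245)/2 = 0.241 → q = 4.5×0.755×0.241 = 0.8188 m³/s
Panel 4-5: Δb = 4.6 m, d̄ = (0.71+0.32)/2 = 0.515, v̄ = (0.245+0.176)/2 = 0.2105 → q = 4.6×0.515×0.2105 = 0.4987 m³/s
Q = Σ q = 3.703 m³/s

3.70 m³/s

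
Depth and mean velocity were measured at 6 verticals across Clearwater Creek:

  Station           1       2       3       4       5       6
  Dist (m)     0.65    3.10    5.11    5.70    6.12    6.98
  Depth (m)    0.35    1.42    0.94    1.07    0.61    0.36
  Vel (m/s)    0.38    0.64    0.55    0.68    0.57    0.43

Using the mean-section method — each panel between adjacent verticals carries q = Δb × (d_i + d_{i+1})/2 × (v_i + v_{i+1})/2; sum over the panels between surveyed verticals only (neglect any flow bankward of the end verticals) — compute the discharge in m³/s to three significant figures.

Panel 1-2: Δb = 2.45 m, d̄ = (0.35+1.42)/2 = 0.885, v̄ = (0.38+0.64)/2 = 0.51 → q = 2.45×0.885×0.51 = 1.106 m³/s
Panel 2-3: Δb = 2.01 m, d̄ = (1.42+0.94)/2 = 1.18, v̄ = (0.64+0.55)/2 = 0.595 → q = 2.01×1.18×0.595 = 1.411 m³/s
Panel 3-4: Δb = 0.59 m, d̄ = (0.94+1.07)/2 = 1.005, v̄ = (0.55+0.68)/2 = 0.615 → q = 0.59×1.005×0.615 = 0.3647 m³/s
Panel 4-5: Δb = 0.42 m, d̄ = (1.07+0.61)/2 = 0.84, v̄ = (0.68+0.57)/2 = 0.625 → q = 0.42×0.84×0.625 = 0.2205 m³/s
Panel 5-6: Δb = 0.86 m, d̄ = (0.61+0.36)/2 = 0.485, v̄ = (0.57+0.43)/2 = 0.5 → q = 0.86×0.485×0.5 = 0.2086 m³/s
Q = Σ q = 3.311 m³/s

3.31 m³/s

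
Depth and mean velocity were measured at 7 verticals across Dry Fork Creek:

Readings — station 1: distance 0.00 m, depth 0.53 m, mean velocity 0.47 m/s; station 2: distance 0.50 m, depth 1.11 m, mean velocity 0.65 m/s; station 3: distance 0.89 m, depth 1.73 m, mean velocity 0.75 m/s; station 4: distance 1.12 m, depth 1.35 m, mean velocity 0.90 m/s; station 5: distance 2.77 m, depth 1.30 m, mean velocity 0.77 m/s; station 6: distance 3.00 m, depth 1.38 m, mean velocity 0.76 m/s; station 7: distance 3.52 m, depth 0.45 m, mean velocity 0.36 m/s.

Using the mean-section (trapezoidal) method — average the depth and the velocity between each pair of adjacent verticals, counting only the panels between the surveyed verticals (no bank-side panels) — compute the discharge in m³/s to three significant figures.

Panel 1-2: Δb = 0.5 m, d̄ = (0.53+1.11)/2 = 0.82, v̄ = (0.47+0.65)/2 = 0.56 → q = 0.5×0.82×0.56 = 0.2296 m³/s
Panel 2-3: Δb = 0.39 m, d̄ = (1.11+1.73)/2 = 1.42, v̄ = (0.65+0.75)/2 = 0.7 → q = 0.39×1.42×0.7 = 0.3877 m³/s
Panel 3-4: Δb = 0.23 m, d̄ = (1.73+1.35)/2 = 1.54, v̄ = (0.75+0.90)/2 = 0.825 → q = 0.23×1.54×0.825 = 0.2922 m³/s
Panel 4-5: Δb = 1.65 m, d̄ = (1.35+1.30)/2 = 1.325, v̄ = (0.90+0.77)/2 = 0.835 → q = 1.65×1.325×0.835 = 1.826 m³/s
Panel 5-6: Δb = 0.23 m, d̄ = (1.30+1.38)/2 = 1.34, v̄ = (0.77+0.76)/2 = 0.765 → q = 0.23×1.34×0.765 = 0.2358 m³/s
Panel 6-7: Δb = 0.52 m, d̄ = (1.38+0.45)/2 = 0.915, v̄ = (0.76+0.36)/2 = 0.56 → q = 0.52×0.915×0.56 = 0.2664 m³/s
Q = Σ q = 3.237 m³/s

3.24 m³/s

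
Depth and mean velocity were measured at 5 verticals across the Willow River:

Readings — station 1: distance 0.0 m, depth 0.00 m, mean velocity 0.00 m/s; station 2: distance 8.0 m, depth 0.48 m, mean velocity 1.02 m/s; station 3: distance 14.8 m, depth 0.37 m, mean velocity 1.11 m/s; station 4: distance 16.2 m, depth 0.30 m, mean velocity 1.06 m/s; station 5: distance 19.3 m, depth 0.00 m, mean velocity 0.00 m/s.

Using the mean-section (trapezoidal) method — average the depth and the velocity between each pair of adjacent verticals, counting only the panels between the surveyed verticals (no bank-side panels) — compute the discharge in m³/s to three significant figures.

4.81 m³/s

Panel 1-2: Δb = 8 m, d̄ = (0.00+0.48)/2 = 0.24, v̄ = (0.00+1.02)/2 = 0.51 → q = 8×0.24×0.51 = 0.9792 m³/s
Panel 2-3: Δb = 6.8 m, d̄ = (0.48+0.37)/2 = 0.425, v̄ = (1.02+1.11)/2 = 1.065 → q = 6.8×0.425×1.065 = 3.078 m³/s
Panel 3-4: Δb = 1.4 m, d̄ = (0.37+0.30)/2 = 0.335, v̄ = (1.11+1.06)/2 = 1.085 → q = 1.4×0.335×1.085 = 0.5089 m³/s
Panel 4-5: Δb = 3.1 m, d̄ = (0.30+0.00)/2 = 0.15, v̄ = (1.06+0.00)/2 = 0.53 → q = 3.1×0.15×0.53 = 0.2465 m³/s
Q = Σ q = 4.812 m³/s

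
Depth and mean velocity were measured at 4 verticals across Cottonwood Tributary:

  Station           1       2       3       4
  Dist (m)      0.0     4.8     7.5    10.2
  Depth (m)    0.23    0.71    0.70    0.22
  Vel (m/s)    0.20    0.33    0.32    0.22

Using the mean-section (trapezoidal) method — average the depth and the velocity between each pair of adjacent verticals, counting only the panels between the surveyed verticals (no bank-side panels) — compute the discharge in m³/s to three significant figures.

1.55 m³/s

Panel 1-2: Δb = 4.8 m, d̄ = (0.23+0.71)/2 = 0.47, v̄ = (0.20+0.33)/2 = 0.265 → q = 4.8×0.47×0.265 = 0.5978 m³/s
Panel 2-3: Δb = 2.7 m, d̄ = (0.71+0.70)/2 = 0.705, v̄ = (0.33+0.32)/2 = 0.325 → q = 2.7×0.705×0.325 = 0.6186 m³/s
Panel 3-4: Δb = 2.7 m, d̄ = (0.70+0.22)/2 = 0.46, v̄ = (0.32+0.22)/2 = 0.27 → q = 2.7×0.46×0.27 = 0.3353 m³/s
Q = Σ q = 1.552 m³/s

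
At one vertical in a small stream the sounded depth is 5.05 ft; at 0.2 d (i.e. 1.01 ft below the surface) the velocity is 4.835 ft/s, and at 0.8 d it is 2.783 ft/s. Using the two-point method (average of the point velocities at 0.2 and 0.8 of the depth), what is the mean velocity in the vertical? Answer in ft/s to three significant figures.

v̄ = (4.835 + 2.783) / 2 = 3.809 ft/s

3.81 ft/s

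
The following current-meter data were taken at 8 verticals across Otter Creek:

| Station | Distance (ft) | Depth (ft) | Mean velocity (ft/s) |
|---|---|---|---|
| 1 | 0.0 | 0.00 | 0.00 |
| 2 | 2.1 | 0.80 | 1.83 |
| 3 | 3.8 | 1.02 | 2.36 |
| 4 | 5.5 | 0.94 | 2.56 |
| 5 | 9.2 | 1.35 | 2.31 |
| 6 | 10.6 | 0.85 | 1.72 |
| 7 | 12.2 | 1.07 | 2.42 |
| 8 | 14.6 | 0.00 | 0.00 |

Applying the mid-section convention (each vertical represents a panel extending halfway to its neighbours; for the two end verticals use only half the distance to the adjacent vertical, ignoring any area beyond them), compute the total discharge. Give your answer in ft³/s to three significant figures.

w_2 = (3.8 − 0.0)/2 = 1.9 ft; q_2 = 1.83 × 0.80 × 1.9 = 2.782 ft³/s
w_3 = (5.5 − 2.1)/2 = 1.7 ft; q_3 = 2.36 × 1.02 × 1.7 = 4.092 ft³/s
w_4 = (9.2 − 3.8)/2 = 2.7 ft; q_4 = 2.56 × 0.94 × 2.7 = 6.497 ft³/s
w_5 = (10.6 − 5.5)/2 = 2.55 ft; q_5 = 2.31 × 1.35 × 2.55 = 7.952 ft³/s
w_6 = (12.2 − 9.2)/2 = 1.5 ft; q_6 = 1.72 × 0.85 × 1.5 = 2.193 ft³/s
w_7 = (14.6 − 10.6)/2 = 2 ft; q_7 = 2.42 × 1.07 × 2 = 5.179 ft³/s
Stations 1, 8 contribute zero (depth or velocity is 0).
Q = Σ qᵢ = 28.70 ft³/s

28.7 ft³/s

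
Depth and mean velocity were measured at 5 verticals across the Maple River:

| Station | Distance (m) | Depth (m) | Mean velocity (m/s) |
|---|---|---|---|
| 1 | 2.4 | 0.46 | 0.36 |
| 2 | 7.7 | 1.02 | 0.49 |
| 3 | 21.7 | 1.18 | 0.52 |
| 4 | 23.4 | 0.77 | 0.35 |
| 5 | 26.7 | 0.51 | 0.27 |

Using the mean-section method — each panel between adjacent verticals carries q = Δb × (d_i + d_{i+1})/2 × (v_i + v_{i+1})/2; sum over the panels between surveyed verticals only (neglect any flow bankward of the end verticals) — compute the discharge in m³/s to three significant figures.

10.8 m³/s

Panel 1-2: Δb = 5.3 m, d̄ = (0.46+1.02)/2 = 0.74, v̄ = (0.36+0.49)/2 = 0.425 → q = 5.3×0.74×0.425 = 1.667 m³/s
Panel 2-3: Δb = 14 m, d̄ = (1.02+1.18)/2 = 1.1, v̄ = (0.49+0.52)/2 = 0.505 → q = 14×1.1×0.505 = 7.777 m³/s
Panel 3-4: Δb = 1.7 m, d̄ = (1.18+0.77)/2 = 0.975, v̄ = (0.52+0.35)/2 = 0.435 → q = 1.7×0.975×0.435 = 0.7210 m³/s
Panel 4-5: Δb = 3.3 m, d̄ = (0.77+0.51)/2 = 0.64, v̄ = (0.35+0.27)/2 = 0.31 → q = 3.3×0.64×0.31 = 0.6547 m³/s
Q = Σ q = 10.82 m³/s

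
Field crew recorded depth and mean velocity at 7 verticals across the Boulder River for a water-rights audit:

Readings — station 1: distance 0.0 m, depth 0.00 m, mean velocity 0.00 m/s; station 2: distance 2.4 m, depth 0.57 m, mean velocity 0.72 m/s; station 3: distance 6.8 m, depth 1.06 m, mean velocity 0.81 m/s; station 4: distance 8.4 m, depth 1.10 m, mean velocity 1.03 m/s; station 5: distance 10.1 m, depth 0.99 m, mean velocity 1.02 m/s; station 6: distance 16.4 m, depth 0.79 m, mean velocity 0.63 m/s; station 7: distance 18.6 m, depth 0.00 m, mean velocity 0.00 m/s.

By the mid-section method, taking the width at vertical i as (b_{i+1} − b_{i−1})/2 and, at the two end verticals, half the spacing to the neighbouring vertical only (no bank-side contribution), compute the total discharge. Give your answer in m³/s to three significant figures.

12.0 m³/s

w_2 = (6.8 − 0.0)/2 = 3.4 m; q_2 = 0.72 × 0.57 × 3.4 = 1.395 m³/s
w_3 = (8.4 − 2.4)/2 = 3 m; q_3 = 0.81 × 1.06 × 3 = 2.576 m³/s
w_4 = (10.1 − 6.8)/2 = 1.65 m; q_4 = 1.03 × 1.10 × 1.65 = 1.869 m³/s
w_5 = (16.4 − 8.4)/2 = 4 m; q_5 = 1.02 × 0.99 × 4 = 4.039 m³/s
w_6 = (18.6 − 10.1)/2 = 4.25 m; q_6 = 0.63 × 0.79 × 4.25 = 2.115 m³/s
Stations 1, 7 contribute zero (depth or velocity is 0).
Q = Σ qᵢ = 12.00 m³/s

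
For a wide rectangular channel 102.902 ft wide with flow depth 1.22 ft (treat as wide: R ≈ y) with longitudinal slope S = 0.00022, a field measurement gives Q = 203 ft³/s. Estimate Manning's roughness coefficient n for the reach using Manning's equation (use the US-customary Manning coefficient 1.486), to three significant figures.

0.0156

A = b·y = 102.902 × 1.22 = 125.5 ft²
Wide channel: R ≈ y = 1.22 ft
n = (1.486/Q)·A·R^(2/3)·S^(1/2) = (1.486/203) × 125.5 × 1.142 × 0.01483 = 0.01556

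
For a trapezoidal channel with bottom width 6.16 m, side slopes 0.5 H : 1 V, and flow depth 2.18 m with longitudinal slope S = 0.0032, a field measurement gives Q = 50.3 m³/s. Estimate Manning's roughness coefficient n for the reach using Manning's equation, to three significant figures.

A = (b + z·y)·y = (6.16 + 0.5×2.18)×2.18 = 15.81 m²
P = b + 2y√(1+z²) = 6.16 + 2×2.18×√(1+0.5²) = 11.03 m
R = A/P = 15.81/11.03 = 1.432 m
n = (1/Q)·A·R^(2/3)·S^(1/2) = (1/50.3) × 15.81 × 1.271 × 0.05657 = 0.02259

0.0226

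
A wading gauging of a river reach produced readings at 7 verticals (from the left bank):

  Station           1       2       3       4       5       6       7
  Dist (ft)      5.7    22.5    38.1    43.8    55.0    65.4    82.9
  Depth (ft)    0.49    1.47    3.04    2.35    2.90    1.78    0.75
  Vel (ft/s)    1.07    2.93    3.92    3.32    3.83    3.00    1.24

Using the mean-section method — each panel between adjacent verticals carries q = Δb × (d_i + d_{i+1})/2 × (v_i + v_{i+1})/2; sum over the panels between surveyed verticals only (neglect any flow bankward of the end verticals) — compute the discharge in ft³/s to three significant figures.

Panel 1-2: Δb = 16.8 ft, d̄ = (0.49+1.47)/2 = 0.98, v̄ = (1.07+2.93)/2 = 2 → q = 16.8×0.98×2 = 32.93 ft³/s
Panel 2-3: Δb = 15.6 ft, d̄ = (1.47+3.04)/2 = 2.255, v̄ = (2.93+3.92)/2 = 3.425 → q = 15.6×2.255×3.425 = 120.5 ft³/s
Panel 3-4: Δb = 5.7 ft, d̄ = (3.04+2.35)/2 = 2.695, v̄ = (3.92+3.32)/2 = 3.62 → q = 5.7×2.695×3.62 = 55.61 ft³/s
Panel 4-5: Δb = 11.2 ft, d̄ = (2.35+2.90)/2 = 2.625, v̄ = (3.32+3.83)/2 = 3.575 → q = 11.2×2.625×3.575 = 105.1 ft³/s
Panel 5-6: Δb = 10.4 ft, d̄ = (2.90+1.78)/2 = 2.34, v̄ = (3.83+3.00)/2 = 3.415 → q = 10.4×2.34×3.415 = 83.11 ft³/s
Panel 6-7: Δb = 17.5 ft, d̄ = (1.78+0.75)/2 = 1.265, v̄ = (3.00+1.24)/2 = 2.12 → q = 17.5×1.265×2.12 = 46.93 ft³/s
Q = Σ q = 444.2 ft³/s

444 ft³/s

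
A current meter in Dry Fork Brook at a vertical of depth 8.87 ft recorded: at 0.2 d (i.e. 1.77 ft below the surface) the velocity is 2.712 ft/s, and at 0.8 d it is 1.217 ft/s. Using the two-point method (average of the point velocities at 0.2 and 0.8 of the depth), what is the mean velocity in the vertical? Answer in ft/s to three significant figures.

v̄ = (2.712 + 1.217) / 2 = 1.965 ft/s

1.96 ft/s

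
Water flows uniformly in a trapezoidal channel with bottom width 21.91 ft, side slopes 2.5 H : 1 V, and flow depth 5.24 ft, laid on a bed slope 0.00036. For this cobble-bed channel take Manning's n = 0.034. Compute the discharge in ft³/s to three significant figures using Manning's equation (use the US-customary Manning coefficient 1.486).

A = (b + z·y)·y = (21.91 + 2.5×5.24)×5.24 = 183.5 ft²
P = b + 2y√(1+z²) = 21.91 + 2×5.24×√(1+2.5²) = 50.13 ft
R = A/P = 183.5/50.13 = 3.660 ft
Q = (1.486/n)·A·R^(2/3)·S^(1/2) = (1.486/0.034) × 183.5 × 3.660^(2/3) × 0.00036^(1/2) = 361.3 ft³/s

361 ft³/s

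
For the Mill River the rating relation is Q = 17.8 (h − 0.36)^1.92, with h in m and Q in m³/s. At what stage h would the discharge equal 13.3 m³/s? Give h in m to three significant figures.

1.22 m

h − h₀ = (Q/C)^(1/b) = (13.3/17.8)^(1/1.92) = 0.8592 m
h = 0.36 + 0.8592 = 1.219 m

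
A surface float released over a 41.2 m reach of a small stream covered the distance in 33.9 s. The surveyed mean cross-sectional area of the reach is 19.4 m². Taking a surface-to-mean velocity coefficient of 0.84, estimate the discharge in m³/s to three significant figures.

v_surface = L / t̄ = 41.2 / 33.9 = 1.215 m/s
v_mean = 0.84 × 1.215 = 1.021 m/s
Q = A × v_mean = 19.4 × 1.021 = 19.81 m³/s

19.8 m³/s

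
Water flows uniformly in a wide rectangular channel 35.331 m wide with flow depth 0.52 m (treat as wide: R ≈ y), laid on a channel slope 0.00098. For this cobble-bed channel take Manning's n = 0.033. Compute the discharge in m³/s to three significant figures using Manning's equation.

A = b·y = 35.331 × 0.52 = 18.37 m²
Wide channel: R ≈ y = 0.52 m
Q = (1/n)·A·R^(2/3)·S^(1/2) = (1/0.033) × 18.37 × 0.5200^(2/3) × 0.00098^(1/2) = 11.27 m³/s

11.3 m³/s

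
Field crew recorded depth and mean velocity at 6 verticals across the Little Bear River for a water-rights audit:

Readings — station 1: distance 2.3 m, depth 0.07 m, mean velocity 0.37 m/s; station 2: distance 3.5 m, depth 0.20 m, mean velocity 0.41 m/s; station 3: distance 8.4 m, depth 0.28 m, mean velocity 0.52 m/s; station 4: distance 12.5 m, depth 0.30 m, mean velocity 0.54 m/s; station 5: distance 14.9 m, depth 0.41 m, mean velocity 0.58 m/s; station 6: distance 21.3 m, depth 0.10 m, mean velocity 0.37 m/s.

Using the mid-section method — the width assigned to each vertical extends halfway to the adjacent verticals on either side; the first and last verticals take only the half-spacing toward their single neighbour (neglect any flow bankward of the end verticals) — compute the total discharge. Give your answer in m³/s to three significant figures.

w_1 = (3.5 − 2.3)/2 = 0.6 m; q_1 = 0.37 × 0.07 × 0.6 = 0.01554 m³/s
w_2 = (8.4 − 2.3)/2 = 3.05 m; q_2 = 0.41 × 0.20 × 3.05 = 0.2501 m³/s
w_3 = (12.5 − 3.5)/2 = 4.5 m; q_3 = 0.52 × 0.28 × 4.5 = 0.6552 m³/s
w_4 = (14.9 − 8.4)/2 = 3.25 m; q_4 = 0.54 × 0.30 × 3.25 = 0.5265 m³/s
w_5 = (21.3 − 12.5)/2 = 4.4 m; q_5 = 0.58 × 0.41 × 4.4 = 1.046 m³/s
w_6 = (21.3 − 14.9)/2 = 3.2 m; q_6 = 0.37 × 0.10 × 3.2 = 0.1184 m³/s
Q = Σ qᵢ = 2.612 m³/s

2.61 m³/s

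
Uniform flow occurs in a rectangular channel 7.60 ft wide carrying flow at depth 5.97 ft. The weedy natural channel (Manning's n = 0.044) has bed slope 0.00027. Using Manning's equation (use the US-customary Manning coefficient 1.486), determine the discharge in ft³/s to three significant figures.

44.2 ft³/s

A = b·y = 7.60 × 5.97 = 45.37 ft²
P = b + 2y = 7.60 + 2×5.97 = 19.54 ft
R = A/P = 45.37/19.54 = 2.322 ft
Q = (1.486/n)·A·R^(2/3)·S^(1/2) = (1.486/0.044) × 45.37 × 2.322^(2/3) × 0.00027^(1/2) = 44.15 ft³/s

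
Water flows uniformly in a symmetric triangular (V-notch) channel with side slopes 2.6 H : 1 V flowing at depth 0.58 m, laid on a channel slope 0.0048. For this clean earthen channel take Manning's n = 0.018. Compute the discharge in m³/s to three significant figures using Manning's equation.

A = z·y² = 2.6×0.58² = 0.8746 m²
P = 2y√(1+z²) = 2×0.58×√(1+2.6²) = 3.231 m
R = A/P = 0.8746/3.231 = 0.2707 m
Q = (1/n)·A·R^(2/3)·S^(1/2) = (1/0.018) × 0.8746 × 0.2707^(2/3) × 0.0048^(1/2) = 1.409 m³/s

1.41 m³/s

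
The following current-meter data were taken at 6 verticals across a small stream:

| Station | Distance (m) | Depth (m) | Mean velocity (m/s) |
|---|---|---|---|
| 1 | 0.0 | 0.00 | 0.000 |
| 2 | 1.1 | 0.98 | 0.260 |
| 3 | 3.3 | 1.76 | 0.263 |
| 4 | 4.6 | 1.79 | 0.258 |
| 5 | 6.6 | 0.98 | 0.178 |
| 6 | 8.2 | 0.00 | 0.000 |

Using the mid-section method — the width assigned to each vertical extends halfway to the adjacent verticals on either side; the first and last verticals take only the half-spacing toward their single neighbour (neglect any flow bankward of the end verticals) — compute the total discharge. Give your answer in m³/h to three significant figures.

8300 m³/h

w_2 = (3.3 − 0.0)/2 = 1.65 m; q_2 = 0.260 × 0.98 × 1.65 = 0.4204 m³/s
w_3 = (4.6 − 1.1)/2 = 1.75 m; q_3 = 0.263 × 1.76 × 1.75 = 0.8100 m³/s
w_4 = (6.6 − 3.3)/2 = 1.65 m; q_4 = 0.258 × 1.79 × 1.65 = 0.7620 m³/s
w_5 = (8.2 − 4.6)/2 = 1.8 m; q_5 = 0.178 × 0.98 × 1.8 = 0.3140 m³/s
Stations 1, 6 contribute zero (depth or velocity is 0).
Q = Σ qᵢ = 2.306 m³/s
= 2.306 × 3600 = 8303 m³/h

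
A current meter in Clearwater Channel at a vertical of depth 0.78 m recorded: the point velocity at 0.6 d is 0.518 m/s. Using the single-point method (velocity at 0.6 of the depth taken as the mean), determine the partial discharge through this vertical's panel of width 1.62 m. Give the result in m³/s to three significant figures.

v̄ = v₀.₆ = 0.518 m/s
q = v̄ × d × w = 0.5180 × 0.78 × 1.62 = 0.6545 m³/s

0.655 m³/s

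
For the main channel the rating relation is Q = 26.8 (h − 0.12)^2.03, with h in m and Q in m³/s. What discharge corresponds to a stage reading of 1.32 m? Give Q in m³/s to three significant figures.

38.8 m³/s

Q = 26.8 × (1.32 − 0.12)^2.03 = 26.8 × 1.2^2.03 = 38.80 m³/s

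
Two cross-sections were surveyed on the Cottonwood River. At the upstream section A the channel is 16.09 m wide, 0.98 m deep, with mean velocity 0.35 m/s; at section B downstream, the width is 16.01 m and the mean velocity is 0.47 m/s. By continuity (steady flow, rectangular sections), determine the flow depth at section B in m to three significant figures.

Q = A₁V₁ = (16.09×0.98) × 0.35 = 5.519 m³/s
d₂ = Q/(b₂ V₂) = 5.519/(16.01×0.47) = 0.7334 m

0.733 m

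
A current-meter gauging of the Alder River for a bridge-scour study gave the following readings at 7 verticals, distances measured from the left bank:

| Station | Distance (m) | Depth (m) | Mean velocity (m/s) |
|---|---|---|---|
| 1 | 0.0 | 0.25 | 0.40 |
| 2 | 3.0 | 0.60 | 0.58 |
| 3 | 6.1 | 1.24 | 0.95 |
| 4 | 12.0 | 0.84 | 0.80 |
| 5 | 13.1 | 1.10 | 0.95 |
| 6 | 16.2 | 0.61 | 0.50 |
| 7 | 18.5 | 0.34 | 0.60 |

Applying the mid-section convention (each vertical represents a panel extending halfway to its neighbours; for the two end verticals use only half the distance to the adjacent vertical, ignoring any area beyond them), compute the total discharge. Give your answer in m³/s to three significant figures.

12.1 m³/s

w_1 = (3.0 − 0.0)/2 = 1.5 m; q_1 = 0.40 × 0.25 × 1.5 = 0.1500 m³/s
w_2 = (6.1 − 0.0)/2 = 3.05 m; q_2 = 0.58 × 0.60 × 3.05 = 1.061 m³/s
w_3 = (12.0 − 3.0)/2 = 4.5 m; q_3 = 0.95 × 1.24 × 4.5 = 5.301 m³/s
w_4 = (13.1 − 6.1)/2 = 3.5 m; q_4 = 0.80 × 0.84 × 3.5 = 2.352 m³/s
w_5 = (16.2 − 12.0)/2 = 2.1 m; q_5 = 0.95 × 1.10 × 2.1 = 2.195 m³/s
w_6 = (18.5 − 13.1)/2 = 2.7 m; q_6 = 0.50 × 0.61 × 2.7 = 0.8235 m³/s
w_7 = (18.5 − 16.2)/2 = 1.15 m; q_7 = 0.60 × 0.34 × 1.15 = 0.2346 m³/s
Q = Σ qᵢ = 12.12 m³/s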